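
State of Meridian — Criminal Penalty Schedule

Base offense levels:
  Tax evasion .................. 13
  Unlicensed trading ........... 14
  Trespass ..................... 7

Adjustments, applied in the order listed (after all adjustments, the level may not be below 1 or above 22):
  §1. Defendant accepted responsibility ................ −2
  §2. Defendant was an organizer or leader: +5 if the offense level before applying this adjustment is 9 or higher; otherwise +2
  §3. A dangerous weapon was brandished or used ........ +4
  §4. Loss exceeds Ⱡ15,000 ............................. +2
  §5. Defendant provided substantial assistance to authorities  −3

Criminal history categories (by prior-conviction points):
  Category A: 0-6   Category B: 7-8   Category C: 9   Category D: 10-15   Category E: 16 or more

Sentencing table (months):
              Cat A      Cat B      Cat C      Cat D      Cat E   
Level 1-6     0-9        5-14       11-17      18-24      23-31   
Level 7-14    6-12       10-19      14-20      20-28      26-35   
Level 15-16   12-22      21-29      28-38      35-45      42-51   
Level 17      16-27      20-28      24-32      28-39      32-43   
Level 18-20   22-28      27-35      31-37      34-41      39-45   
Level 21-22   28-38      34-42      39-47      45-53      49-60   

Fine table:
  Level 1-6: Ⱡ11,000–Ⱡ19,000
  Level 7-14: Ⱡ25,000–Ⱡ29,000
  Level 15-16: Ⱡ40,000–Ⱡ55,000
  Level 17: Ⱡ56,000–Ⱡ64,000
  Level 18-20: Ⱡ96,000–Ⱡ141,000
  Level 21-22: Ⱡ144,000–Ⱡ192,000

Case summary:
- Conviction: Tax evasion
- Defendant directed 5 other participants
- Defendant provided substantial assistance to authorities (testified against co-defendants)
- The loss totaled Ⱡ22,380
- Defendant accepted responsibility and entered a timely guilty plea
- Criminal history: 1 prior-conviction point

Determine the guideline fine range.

Base offense level for tax evasion: 13.
§1 applies: 13 − 2 = 11.
§2 applies (level before this adjustment is 11 ≥ 9, so +5): 11 + 5 = 16.
§3 does not apply.
§4 applies: 16 + 2 = 18.
§5 applies: 18 − 3 = 15.
Final offense level: 15.
Level 15 falls in the 15-16 band.
Fine table: Level 15-16 → Ⱡ40,000–Ⱡ55,000.

Ⱡ40,000–Ⱡ55,000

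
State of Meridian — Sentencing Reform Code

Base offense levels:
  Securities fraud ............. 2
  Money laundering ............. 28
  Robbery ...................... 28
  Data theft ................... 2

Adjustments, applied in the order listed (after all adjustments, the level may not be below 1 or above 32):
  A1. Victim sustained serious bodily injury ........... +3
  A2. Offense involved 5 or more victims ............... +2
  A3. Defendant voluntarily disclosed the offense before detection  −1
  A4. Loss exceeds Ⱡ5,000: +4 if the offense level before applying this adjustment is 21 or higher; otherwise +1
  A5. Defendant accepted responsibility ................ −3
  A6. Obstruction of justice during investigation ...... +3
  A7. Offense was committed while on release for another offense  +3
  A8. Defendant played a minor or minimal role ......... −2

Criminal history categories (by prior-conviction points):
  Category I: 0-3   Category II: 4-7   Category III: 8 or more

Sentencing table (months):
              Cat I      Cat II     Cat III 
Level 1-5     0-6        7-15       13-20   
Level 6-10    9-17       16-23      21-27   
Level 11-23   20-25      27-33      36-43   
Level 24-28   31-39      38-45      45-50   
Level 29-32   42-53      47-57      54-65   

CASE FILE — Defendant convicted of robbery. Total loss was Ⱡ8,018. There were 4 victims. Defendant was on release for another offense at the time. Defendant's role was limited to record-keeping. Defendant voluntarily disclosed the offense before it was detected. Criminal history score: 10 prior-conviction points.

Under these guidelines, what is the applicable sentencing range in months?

Base offense level for robbery: 28.
A2 does not apply.
A3 applies: 28 − 1 = 27.
A4 applies (level before this adjustment is 27 ≥ 21, so +4): 27 + 4 = 31.
A5 does not apply.
A6 does not apply.
A7 applies: 31 + 3 = 34.
A8 applies: 34 − 2 = 32.
Final offense level: 32.
Criminal history: 10 prior points → Category III (8+).
Level 32 falls in the 29-32 band.
Grid: Level 29-32 × Category III = 54-65 months.

54-65 months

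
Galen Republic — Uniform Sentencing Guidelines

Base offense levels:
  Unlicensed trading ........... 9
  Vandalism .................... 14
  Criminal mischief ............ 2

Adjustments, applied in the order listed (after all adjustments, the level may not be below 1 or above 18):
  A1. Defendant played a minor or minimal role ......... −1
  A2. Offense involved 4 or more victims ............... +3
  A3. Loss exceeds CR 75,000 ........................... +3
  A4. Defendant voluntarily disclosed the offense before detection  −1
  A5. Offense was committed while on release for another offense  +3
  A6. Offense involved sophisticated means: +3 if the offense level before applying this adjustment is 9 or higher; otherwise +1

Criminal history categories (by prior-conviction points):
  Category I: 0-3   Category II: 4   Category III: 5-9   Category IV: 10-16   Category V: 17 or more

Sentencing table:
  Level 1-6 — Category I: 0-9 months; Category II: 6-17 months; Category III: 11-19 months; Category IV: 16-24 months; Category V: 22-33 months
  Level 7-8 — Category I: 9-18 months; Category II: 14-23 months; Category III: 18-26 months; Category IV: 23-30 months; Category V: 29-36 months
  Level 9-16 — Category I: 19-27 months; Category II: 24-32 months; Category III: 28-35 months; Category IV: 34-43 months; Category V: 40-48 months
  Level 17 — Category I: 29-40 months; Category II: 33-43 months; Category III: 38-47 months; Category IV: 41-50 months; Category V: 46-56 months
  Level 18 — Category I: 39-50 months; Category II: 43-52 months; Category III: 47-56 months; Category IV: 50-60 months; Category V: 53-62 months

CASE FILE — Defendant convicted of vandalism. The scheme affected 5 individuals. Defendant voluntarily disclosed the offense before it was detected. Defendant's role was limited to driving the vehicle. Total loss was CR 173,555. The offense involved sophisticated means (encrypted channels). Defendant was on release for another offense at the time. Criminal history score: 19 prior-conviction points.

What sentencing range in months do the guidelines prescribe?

53-62 months

Base offense level for vandalism: 14.
A1 applies: 14 − 1 = 13.
A2 applies: 13 + 3 = 16.
A3 applies: 16 + 3 = 19.
A4 applies: 19 − 1 = 18.
A5 applies: 18 + 3 = 21.
A6 applies (level before this adjustment is 21 ≥ 9, so +3): 21 + 3 = 24.
Level 24 exceeds the maximum of 18; capped at 18.
Final offense level: 18.
Criminal history: 19 prior points → Category V (17+).
Level 18 falls in the 18 band.
Grid: Level 18 × Category V = 53-62 months.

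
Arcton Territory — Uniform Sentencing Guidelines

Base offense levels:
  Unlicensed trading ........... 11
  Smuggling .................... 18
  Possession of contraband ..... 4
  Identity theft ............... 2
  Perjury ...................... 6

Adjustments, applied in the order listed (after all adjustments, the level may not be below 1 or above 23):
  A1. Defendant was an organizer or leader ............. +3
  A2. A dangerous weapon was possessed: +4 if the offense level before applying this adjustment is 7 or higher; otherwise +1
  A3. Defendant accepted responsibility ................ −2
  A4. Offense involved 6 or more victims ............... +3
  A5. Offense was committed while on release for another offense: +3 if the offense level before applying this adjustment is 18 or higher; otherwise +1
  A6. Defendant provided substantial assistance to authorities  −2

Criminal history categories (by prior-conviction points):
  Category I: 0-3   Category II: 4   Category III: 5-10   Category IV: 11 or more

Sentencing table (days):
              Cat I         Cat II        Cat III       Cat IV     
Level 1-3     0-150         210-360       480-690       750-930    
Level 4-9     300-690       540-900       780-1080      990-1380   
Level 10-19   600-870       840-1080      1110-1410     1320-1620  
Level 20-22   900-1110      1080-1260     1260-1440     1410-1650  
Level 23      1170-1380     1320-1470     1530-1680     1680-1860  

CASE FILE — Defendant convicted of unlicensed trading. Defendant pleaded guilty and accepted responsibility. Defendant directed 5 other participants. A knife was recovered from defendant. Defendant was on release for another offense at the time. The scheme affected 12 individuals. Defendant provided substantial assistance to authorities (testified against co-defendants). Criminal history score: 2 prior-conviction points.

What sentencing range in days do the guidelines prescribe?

Base offense level for unlicensed trading: 11.
A1 applies: 11 + 3 = 14.
A2 applies (level before this adjustment is 14 ≥ 7, so +4): 14 + 4 = 18.
A3 applies: 18 − 2 = 16.
A4 applies: 16 + 3 = 19.
A5 applies (level before this adjustment is 19 ≥ 18, so +3): 19 + 3 = 22.
A6 applies: 22 − 2 = 20.
Final offense level: 20.
Criminal history: 2 prior points → Category I (0-3).
Level 20 falls in the 20-22 band.
Grid: Level 20-22 × Category I = 900-1110 days.

900-1110 days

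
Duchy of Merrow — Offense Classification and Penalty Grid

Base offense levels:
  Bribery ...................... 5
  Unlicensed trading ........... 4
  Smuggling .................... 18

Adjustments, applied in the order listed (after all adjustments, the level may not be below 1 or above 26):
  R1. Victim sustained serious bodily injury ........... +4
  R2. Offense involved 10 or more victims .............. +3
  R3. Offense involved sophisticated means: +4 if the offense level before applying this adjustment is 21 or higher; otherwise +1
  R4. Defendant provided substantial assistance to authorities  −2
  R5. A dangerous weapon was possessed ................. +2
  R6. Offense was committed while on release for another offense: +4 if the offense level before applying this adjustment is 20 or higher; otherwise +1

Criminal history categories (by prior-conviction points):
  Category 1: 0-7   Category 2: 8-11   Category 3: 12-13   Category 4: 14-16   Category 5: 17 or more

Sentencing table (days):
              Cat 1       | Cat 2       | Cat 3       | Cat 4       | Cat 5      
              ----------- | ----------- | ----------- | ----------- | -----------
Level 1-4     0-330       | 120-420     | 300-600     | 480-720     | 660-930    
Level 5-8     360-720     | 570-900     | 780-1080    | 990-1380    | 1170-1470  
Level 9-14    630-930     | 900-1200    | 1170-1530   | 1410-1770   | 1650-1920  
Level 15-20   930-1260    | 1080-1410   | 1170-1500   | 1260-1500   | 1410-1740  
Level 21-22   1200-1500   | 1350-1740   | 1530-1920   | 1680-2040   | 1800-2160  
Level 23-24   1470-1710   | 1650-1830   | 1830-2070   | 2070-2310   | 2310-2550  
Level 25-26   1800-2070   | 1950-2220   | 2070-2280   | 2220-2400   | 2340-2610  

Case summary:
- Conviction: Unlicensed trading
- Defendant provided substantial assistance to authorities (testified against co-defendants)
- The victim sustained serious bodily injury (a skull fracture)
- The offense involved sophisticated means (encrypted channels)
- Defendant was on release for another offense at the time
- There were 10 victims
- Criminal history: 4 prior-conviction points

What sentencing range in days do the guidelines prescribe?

630-930 days

Base offense level for unlicensed trading: 4.
R1 applies: 4 + 4 = 8.
R2 applies: 8 + 3 = 11.
R3 applies (level before this adjustment is 11 < 21, so +1): 11 + 1 = 12.
R4 applies: 12 − 2 = 10.
R6 applies (level before this adjustment is 10 < 20, so +1): 10 + 1 = 11.
Final offense level: 11.
Criminal history: 4 prior points → Category 1 (0-7).
Level 11 falls in the 9-14 band.
Grid: Level 9-14 × Category 1 = 630-930 days.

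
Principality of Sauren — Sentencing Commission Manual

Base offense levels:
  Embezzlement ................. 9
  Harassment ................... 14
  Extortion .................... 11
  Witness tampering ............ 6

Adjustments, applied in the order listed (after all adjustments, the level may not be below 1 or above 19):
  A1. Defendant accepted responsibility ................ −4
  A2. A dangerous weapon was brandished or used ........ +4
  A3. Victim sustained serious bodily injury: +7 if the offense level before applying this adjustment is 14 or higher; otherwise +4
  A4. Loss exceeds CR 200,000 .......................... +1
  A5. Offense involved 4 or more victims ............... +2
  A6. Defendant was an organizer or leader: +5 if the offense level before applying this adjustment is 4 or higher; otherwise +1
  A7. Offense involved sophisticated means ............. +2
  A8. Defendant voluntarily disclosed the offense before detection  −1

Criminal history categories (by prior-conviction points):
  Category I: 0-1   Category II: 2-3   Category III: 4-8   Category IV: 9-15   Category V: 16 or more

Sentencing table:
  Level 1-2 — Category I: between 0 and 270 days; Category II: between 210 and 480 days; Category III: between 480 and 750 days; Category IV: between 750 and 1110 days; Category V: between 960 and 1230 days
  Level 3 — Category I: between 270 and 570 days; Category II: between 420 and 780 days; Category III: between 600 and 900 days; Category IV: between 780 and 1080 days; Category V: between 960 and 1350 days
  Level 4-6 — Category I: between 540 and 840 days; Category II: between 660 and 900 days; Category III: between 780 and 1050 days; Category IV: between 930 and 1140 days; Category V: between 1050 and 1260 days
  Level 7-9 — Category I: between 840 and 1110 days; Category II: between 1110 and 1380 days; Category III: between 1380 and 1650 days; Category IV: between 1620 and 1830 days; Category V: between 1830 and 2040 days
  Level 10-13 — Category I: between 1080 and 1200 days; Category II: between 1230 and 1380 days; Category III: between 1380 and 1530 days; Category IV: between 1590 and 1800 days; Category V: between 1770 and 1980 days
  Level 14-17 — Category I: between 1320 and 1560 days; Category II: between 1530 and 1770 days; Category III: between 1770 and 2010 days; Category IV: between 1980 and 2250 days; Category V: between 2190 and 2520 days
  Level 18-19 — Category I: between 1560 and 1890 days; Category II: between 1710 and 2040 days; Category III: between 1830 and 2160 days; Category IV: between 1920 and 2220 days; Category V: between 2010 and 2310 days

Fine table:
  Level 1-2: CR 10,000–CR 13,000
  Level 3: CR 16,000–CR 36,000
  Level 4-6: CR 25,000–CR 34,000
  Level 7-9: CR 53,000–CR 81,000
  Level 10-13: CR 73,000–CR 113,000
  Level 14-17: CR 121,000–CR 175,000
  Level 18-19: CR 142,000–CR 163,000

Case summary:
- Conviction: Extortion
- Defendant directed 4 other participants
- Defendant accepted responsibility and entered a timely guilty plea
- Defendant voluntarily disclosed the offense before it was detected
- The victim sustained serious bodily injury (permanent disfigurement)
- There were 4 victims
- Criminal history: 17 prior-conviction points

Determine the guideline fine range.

Base offense level for extortion: 11.
A1 applies: 11 − 4 = 7.
A2 does not apply.
A3 applies (level before this adjustment is 7 < 14, so +4): 7 + 4 = 11.
A4 does not apply.
A5 applies: 11 + 2 = 13.
A6 applies (level before this adjustment is 13 ≥ 4, so +5): 13 + 5 = 18.
A7 does not apply.
A8 applies: 18 − 1 = 17.
Final offense level: 17.
Level 17 falls in the 14-17 band.
Fine table: Level 14-17 → CR 121,000–CR 175,000.

CR 121,000–CR 175,000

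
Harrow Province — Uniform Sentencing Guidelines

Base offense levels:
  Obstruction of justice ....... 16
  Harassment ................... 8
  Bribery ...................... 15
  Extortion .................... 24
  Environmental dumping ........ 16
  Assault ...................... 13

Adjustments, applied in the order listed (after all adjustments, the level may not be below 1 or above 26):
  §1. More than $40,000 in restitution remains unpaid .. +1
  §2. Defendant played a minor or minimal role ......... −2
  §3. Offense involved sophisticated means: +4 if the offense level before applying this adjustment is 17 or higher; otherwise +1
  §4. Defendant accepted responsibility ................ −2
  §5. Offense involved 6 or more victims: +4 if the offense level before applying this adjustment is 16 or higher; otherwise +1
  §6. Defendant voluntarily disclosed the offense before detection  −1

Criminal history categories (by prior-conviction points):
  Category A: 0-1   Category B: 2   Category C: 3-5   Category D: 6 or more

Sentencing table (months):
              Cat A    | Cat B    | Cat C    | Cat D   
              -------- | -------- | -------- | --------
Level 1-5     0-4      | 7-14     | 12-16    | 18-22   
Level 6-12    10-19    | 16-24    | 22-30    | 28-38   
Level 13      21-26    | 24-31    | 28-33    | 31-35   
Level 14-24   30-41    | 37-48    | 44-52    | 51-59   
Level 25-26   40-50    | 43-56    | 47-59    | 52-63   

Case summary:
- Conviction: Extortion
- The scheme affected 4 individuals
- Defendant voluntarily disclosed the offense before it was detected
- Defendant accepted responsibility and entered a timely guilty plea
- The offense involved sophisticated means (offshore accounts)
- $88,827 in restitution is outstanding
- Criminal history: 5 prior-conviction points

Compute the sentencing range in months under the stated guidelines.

47-59 months

Base offense level for extortion: 24.
§1 applies: 24 + 1 = 25.
§2 does not apply.
§3 applies (level before this adjustment is 25 ≥ 17, so +4): 25 + 4 = 29.
§4 applies: 29 − 2 = 27.
§5 does not apply.
§6 applies: 27 − 1 = 26.
Final offense level: 26.
Criminal history: 5 prior points → Category C (3-5).
Level 26 falls in the 25-26 band.
Grid: Level 25-26 × Category C = 47-59 months.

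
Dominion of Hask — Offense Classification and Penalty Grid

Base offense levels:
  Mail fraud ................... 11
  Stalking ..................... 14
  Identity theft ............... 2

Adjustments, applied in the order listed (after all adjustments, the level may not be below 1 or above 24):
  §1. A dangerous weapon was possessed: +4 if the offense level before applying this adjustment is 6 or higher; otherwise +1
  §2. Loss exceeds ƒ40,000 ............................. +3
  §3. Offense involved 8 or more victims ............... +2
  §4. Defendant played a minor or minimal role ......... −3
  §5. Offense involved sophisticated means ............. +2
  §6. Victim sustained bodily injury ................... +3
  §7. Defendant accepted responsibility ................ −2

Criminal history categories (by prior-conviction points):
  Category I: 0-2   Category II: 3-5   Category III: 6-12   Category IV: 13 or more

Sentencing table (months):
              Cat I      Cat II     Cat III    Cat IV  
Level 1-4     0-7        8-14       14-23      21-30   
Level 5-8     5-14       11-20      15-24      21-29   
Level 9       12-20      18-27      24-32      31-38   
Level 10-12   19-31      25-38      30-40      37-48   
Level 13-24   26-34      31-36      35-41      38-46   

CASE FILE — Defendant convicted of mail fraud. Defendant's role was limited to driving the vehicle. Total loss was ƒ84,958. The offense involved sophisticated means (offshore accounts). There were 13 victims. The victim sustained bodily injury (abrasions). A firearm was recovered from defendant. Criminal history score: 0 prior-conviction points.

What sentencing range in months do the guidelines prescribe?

26-34 months

Base offense level for mail fraud: 11.
§1 applies (level before this adjustment is 11 ≥ 6, so +4): 11 + 4 = 15.
§2 applies: 15 + 3 = 18.
§3 applies: 18 + 2 = 20.
§4 applies: 20 − 3 = 17.
§5 applies: 17 + 2 = 19.
§6 applies: 19 + 3 = 22.
§7 does not apply.
Final offense level: 22.
Criminal history: 0 prior points → Category I (0-2).
Level 22 falls in the 13-24 band.
Grid: Level 13-24 × Category I = 26-34 months.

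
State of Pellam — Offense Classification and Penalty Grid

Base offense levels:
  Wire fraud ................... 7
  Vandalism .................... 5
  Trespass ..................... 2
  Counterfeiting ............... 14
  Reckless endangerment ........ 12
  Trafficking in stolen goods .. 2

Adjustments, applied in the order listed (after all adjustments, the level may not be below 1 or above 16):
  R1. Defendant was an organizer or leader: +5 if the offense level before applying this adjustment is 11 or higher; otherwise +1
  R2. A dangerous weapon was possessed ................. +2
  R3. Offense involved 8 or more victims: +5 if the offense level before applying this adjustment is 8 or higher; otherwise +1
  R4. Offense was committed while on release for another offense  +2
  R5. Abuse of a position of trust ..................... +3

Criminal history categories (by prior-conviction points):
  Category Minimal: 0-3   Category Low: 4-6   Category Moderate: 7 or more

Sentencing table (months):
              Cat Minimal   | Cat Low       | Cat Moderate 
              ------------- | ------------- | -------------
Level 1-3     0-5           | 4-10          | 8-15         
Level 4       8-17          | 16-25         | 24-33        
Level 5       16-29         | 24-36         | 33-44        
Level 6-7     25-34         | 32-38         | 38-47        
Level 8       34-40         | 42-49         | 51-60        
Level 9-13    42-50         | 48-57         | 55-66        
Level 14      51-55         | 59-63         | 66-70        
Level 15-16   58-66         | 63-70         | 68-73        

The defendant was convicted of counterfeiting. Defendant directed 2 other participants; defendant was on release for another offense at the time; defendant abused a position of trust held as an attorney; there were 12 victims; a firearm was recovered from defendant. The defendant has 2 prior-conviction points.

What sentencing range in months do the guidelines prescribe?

58-66 months

Base offense level for counterfeiting: 14.
R1 applies (level before this adjustment is 14 ≥ 11, so +5): 14 + 5 = 19.
R2 applies: 19 + 2 = 21.
R3 applies (level before this adjustment is 21 ≥ 8, so +5): 21 + 5 = 26.
R4 applies: 26 + 2 = 28.
R5 applies: 28 + 3 = 31.
Level 31 exceeds the maximum of 16; capped at 16.
Final offense level: 16.
Criminal history: 2 prior points → Category Minimal (0-3).
Level 16 falls in the 15-16 band.
Grid: Level 15-16 × Category Minimal = 58-66 months.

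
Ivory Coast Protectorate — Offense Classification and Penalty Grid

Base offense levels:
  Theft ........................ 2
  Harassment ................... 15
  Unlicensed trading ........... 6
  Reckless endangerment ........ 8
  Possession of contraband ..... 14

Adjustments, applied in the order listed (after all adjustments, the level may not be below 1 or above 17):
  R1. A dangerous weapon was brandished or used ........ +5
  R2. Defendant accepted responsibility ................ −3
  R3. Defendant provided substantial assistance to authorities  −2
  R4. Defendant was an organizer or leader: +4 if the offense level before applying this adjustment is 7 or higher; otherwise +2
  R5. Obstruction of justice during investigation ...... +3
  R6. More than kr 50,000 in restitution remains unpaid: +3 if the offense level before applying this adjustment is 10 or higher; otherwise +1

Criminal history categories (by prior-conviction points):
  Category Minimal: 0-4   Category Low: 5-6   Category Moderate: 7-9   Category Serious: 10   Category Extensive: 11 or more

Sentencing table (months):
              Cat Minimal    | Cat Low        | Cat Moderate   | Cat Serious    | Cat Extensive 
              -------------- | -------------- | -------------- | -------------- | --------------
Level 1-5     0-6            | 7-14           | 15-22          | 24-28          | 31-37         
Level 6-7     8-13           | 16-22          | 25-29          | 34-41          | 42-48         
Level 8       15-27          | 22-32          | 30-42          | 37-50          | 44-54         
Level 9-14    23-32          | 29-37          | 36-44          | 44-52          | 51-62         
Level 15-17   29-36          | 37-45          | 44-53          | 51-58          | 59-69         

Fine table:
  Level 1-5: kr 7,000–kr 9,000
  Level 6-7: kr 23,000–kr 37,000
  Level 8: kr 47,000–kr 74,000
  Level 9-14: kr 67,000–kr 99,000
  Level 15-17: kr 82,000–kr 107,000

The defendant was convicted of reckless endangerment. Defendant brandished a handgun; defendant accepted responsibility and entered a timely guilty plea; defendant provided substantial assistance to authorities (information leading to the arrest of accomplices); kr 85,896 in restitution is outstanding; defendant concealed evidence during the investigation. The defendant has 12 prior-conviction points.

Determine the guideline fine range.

kr 67,000–kr 99,000

Base offense level for reckless endangerment: 8.
R1 applies: 8 + 5 = 13.
R2 applies: 13 − 3 = 10.
R3 applies: 10 − 2 = 8.
R4 does not apply.
R5 applies: 8 + 3 = 11.
R6 applies (level before this adjustment is 11 ≥ 10, so +3): 11 + 3 = 14.
Final offense level: 14.
Level 14 falls in the 9-14 band.
Fine table: Level 9-14 → kr 67,000–kr 99,000.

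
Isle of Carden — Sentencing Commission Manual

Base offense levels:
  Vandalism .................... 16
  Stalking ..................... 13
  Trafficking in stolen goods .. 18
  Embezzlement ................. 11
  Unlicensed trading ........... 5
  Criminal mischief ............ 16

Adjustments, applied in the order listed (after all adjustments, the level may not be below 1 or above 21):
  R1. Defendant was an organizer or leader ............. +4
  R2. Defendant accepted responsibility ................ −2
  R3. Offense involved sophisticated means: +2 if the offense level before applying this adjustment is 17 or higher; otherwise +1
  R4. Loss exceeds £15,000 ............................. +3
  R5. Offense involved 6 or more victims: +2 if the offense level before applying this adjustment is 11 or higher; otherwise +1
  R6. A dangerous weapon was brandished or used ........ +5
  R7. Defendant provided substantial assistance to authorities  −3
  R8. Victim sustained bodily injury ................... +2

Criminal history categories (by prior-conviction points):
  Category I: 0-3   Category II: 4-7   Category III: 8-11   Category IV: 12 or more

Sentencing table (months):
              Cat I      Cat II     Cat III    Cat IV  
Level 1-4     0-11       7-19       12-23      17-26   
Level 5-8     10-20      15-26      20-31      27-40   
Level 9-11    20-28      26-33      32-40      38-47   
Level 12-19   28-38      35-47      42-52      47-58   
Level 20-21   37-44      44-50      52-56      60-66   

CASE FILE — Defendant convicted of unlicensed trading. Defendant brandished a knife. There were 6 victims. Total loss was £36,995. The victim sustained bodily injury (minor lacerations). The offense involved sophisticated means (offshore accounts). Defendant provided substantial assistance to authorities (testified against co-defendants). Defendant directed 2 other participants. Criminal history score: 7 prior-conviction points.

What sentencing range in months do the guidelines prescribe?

Base offense level for unlicensed trading: 5.
R1 applies: 5 + 4 = 9.
R3 applies (level before this adjustment is 9 < 17, so +1): 9 + 1 = 10.
R4 applies: 10 + 3 = 13.
R5 applies (level before this adjustment is 13 ≥ 11, so +2): 13 + 2 = 15.
R6 applies: 15 + 5 = 20.
R7 applies: 20 − 3 = 17.
R8 applies: 17 + 2 = 19.
Final offense level: 19.
Criminal history: 7 prior points → Category II (4-7).
Level 19 falls in the 12-19 band.
Grid: Level 12-19 × Category II = 35-47 months.

35-47 months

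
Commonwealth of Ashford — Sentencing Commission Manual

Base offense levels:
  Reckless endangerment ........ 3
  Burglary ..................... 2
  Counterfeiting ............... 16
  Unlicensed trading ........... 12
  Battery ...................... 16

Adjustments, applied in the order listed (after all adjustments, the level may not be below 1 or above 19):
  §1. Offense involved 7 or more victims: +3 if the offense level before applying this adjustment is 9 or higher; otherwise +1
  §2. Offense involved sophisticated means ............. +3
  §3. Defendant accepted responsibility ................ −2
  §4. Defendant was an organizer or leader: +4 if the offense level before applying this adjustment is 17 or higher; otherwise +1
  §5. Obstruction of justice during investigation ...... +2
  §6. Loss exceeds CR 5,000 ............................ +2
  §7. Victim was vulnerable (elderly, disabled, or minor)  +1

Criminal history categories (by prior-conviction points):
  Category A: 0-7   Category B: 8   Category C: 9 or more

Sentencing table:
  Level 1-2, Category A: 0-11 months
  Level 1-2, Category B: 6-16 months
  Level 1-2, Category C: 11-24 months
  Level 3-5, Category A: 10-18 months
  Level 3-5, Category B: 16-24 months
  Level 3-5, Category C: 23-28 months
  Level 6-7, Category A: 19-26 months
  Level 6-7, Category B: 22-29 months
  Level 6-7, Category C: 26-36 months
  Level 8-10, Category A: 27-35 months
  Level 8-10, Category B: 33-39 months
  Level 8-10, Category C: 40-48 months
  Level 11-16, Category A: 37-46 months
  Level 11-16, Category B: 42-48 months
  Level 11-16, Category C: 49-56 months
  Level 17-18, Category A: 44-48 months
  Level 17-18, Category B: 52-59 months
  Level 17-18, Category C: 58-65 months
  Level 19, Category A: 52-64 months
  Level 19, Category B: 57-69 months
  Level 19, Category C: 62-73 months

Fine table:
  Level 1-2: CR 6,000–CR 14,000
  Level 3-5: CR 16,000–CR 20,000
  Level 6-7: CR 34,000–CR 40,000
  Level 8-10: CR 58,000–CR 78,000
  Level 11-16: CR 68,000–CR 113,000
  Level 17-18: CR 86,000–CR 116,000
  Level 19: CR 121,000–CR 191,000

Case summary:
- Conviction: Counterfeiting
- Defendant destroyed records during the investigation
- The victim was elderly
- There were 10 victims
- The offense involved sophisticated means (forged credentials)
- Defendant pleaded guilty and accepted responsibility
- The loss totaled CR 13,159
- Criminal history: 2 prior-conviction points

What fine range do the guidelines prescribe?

CR 121,000–CR 191,000

Base offense level for counterfeiting: 16.
§1 applies (level before this adjustment is 16 ≥ 9, so +3): 16 + 3 = 19.
§2 applies: 19 + 3 = 22.
§3 applies: 22 − 2 = 20.
§4 does not apply.
§5 applies: 20 + 2 = 22.
§6 applies: 22 + 2 = 24.
§7 applies: 24 + 1 = 25.
Level 25 exceeds the maximum of 19; capped at 19.
Final offense level: 19.
Level 19 falls in the 19 band.
Fine table: Level 19 → CR 121,000–CR 191,000.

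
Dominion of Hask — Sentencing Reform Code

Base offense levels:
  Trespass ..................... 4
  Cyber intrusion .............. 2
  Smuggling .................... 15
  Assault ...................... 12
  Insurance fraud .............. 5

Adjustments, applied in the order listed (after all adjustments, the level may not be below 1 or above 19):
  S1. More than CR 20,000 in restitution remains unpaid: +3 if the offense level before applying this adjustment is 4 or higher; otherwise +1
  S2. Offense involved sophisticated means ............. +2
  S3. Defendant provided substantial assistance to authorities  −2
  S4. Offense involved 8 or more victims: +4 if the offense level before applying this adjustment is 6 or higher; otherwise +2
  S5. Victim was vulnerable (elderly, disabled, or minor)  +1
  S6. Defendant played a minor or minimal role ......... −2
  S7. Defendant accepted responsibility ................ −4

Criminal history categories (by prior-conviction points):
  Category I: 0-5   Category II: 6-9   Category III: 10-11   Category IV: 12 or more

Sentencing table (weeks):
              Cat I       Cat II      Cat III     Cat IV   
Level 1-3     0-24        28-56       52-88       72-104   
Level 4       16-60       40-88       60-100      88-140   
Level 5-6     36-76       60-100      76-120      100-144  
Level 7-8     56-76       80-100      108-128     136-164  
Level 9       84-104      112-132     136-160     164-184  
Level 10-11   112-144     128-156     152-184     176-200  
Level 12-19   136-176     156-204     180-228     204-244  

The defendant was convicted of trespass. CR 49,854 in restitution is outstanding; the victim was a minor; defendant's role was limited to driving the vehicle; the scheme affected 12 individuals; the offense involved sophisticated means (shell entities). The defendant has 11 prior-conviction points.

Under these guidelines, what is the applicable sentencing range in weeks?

180-228 weeks

Base offense level for trespass: 4.
S1 applies (level before this adjustment is 4 ≥ 4, so +3): 4 + 3 = 7.
S2 applies: 7 + 2 = 9.
S4 applies (level before this adjustment is 9 ≥ 6, so +4): 9 + 4 = 13.
S5 applies: 13 + 1 = 14.
S6 applies: 14 − 2 = 12.
Final offense level: 12.
Criminal history: 11 prior points → Category III (10-11).
Level 12 falls in the 12-19 band.
Grid: Level 12-19 × Category III = 180-228 weeks.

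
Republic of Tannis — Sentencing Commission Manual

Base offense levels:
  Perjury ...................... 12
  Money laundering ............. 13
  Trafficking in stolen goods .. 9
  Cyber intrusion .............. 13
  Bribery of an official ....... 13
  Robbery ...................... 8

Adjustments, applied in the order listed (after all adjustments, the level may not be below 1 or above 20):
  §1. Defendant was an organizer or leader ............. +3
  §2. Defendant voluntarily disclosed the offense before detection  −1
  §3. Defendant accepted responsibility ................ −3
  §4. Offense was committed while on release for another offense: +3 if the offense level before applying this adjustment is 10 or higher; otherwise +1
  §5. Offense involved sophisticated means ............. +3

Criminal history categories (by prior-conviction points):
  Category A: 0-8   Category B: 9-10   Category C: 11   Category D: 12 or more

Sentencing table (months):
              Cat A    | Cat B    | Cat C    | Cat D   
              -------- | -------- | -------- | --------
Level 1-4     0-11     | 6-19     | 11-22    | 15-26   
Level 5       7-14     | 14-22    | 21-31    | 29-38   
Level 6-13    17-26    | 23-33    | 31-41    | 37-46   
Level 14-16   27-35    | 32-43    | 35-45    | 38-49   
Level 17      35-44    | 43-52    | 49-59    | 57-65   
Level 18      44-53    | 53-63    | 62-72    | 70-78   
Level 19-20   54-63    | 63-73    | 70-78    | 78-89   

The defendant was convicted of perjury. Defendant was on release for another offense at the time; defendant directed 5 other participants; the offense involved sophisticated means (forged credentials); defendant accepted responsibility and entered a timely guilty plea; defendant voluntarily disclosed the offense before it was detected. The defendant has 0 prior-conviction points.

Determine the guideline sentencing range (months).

35-44 months

Base offense level for perjury: 12.
§1 applies: 12 + 3 = 15.
§2 applies: 15 − 1 = 14.
§3 applies: 14 − 3 = 11.
§4 applies (level before this adjustment is 11 ≥ 10, so +3): 11 + 3 = 14.
§5 applies: 14 + 3 = 17.
Final offense level: 17.
Criminal history: 0 prior points → Category A (0-8).
Level 17 falls in the 17 band.
Grid: Level 17 × Category A = 35-44 months.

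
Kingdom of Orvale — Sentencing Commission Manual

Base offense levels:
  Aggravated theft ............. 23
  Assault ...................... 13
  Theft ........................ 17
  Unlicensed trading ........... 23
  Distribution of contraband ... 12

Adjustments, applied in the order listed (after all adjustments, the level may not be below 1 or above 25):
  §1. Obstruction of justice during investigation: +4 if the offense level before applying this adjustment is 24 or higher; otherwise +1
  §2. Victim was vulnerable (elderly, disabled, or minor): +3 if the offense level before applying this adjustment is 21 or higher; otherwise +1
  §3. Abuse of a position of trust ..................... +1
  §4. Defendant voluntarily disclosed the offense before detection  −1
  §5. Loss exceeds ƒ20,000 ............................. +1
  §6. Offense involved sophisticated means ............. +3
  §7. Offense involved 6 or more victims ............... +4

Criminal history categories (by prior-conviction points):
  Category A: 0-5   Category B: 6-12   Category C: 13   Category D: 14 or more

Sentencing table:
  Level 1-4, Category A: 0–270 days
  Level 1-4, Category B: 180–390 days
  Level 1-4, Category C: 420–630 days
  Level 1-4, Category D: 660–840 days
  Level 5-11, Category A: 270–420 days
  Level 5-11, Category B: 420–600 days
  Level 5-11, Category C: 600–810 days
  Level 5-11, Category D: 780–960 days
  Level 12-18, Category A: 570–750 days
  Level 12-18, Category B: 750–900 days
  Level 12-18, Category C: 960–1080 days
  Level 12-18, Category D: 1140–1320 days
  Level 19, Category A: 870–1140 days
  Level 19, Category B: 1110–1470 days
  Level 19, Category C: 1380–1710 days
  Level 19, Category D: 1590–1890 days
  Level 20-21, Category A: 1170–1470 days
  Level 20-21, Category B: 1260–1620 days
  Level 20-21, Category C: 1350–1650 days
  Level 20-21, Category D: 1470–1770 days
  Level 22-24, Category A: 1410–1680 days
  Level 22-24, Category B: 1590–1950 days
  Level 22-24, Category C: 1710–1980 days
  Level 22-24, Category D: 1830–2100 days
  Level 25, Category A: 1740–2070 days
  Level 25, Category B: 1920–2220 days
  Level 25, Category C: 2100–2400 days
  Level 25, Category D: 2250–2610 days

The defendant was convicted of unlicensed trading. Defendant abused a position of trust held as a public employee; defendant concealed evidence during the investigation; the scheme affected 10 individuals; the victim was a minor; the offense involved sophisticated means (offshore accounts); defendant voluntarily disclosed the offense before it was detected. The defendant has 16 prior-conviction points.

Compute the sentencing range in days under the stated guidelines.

2250-2610 days

Base offense level for unlicensed trading: 23.
§1 applies (level before this adjustment is 23 < 24, so +1): 23 + 1 = 24.
§2 applies (level before this adjustment is 24 ≥ 21, so +3): 24 + 3 = 27.
§3 applies: 27 + 1 = 28.
§4 applies: 28 − 1 = 27.
§5 does not apply.
§6 applies: 27 + 3 = 30.
§7 applies: 30 + 4 = 34.
Level 34 exceeds the maximum of 25; capped at 25.
Final offense level: 25.
Criminal history: 16 prior points → Category D (14+).
Level 25 falls in the 25 band.
Grid: Level 25 × Category D = 2250-2610 days.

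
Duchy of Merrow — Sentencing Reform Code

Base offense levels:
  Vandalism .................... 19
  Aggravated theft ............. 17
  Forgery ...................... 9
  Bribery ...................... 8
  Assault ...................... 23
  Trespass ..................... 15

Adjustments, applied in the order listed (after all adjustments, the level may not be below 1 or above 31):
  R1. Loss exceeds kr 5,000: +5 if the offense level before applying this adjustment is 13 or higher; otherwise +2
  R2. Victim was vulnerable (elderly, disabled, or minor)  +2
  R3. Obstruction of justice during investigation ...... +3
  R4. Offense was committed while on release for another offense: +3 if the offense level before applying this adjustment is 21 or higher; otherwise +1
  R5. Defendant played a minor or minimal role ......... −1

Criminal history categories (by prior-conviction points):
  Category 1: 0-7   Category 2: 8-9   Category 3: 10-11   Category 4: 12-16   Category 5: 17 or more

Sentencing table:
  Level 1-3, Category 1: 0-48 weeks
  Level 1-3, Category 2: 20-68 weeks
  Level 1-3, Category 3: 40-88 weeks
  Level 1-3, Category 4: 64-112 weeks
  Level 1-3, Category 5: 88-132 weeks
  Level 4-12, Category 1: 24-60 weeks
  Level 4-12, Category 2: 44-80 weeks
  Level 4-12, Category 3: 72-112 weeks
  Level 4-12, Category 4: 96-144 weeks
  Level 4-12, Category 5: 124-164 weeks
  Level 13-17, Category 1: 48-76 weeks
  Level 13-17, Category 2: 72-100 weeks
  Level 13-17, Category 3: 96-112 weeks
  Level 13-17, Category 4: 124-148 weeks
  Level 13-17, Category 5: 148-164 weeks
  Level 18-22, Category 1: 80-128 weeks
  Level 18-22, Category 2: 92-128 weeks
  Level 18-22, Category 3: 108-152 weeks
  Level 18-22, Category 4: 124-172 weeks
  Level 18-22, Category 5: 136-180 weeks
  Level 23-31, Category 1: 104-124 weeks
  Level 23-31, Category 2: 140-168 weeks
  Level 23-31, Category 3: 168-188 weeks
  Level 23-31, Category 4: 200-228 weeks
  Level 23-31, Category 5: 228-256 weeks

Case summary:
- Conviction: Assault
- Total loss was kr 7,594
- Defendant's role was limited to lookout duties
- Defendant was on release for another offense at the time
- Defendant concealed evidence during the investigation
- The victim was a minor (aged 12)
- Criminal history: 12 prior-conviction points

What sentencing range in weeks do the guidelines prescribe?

Base offense level for assault: 23.
R1 applies (level before this adjustment is 23 ≥ 13, so +5): 23 + 5 = 28.
R2 applies: 28 + 2 = 30.
R3 applies: 30 + 3 = 33.
R4 applies (level before this adjustment is 33 ≥ 21, so +3): 33 + 3 = 36.
R5 applies: 36 − 1 = 35.
Level 35 exceeds the maximum of 31; capped at 31.
Final offense level: 31.
Criminal history: 12 prior points → Category 4 (12-16).
Level 31 falls in the 23-31 band.
Grid: Level 23-31 × Category 4 = 200-228 weeks.

200-228 weeks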